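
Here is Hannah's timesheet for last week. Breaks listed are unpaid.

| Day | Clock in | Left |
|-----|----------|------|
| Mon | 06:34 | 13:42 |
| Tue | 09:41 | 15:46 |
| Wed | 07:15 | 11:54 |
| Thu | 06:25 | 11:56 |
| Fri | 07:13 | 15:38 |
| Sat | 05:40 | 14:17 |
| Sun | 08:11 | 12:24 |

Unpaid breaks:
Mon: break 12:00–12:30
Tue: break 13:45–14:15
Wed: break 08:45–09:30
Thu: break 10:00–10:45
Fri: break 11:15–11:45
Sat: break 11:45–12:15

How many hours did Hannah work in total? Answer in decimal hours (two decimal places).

Mon: 06:34–13:42 = 7 h 8 min; less 30 min break → 6 h 38 min
Tue: 09:41–15:46 = 6 h 5 min; less 30 min break → 5 h 35 min
Wed: 07:15–11:54 = 4 h 39 min; less 45 min break → 3 h 54 min
Thu: 06:25–11:56 = 5 h 31 min; less 45 min break → 4 h 46 min
Fri: 07:13–15:38 = 8 h 25 min; less 30 min break → 7 h 55 min
Sat: 05:40–14:17 = 8 h 37 min; less 30 min break → 8 h 7 min
Sun: 08:11–12:24 = 4 h 13 min
Total: 6 h 38 min + 5 h 35 min + 3 h 54 min + 4 h 46 min + 7 h 55 min + 8 h 7 min + 4 h 13 min = 41 h 8 min.

41.13 hours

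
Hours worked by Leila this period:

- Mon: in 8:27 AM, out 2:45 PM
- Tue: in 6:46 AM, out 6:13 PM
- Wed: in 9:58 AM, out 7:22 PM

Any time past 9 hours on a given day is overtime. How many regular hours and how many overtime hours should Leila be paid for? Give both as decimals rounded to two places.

Regular 24.30 hours, overtime 2.85 hours

Mon: 8:27 AM–2:45 PM = 6 h 18 min
Tue: 6:46 AM–6:13 PM = 11 h 27 min
Wed: 9:58 AM–7:22 PM = 9 h 24 min
Mon reg 6 h 18 min / OT 0 h 0 min; Tue reg 9 h 0 min / OT 2 h 27 min; Wed reg 9 h 0 min / OT 0 h 24 min.
Totals: regular 24 h 18 min, overtime 2 h 51 min.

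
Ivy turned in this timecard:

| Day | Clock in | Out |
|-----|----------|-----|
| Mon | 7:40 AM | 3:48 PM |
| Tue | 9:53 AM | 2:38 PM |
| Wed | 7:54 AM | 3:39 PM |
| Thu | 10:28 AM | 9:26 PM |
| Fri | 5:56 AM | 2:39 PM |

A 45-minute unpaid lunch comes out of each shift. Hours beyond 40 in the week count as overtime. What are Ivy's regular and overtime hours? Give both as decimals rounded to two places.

Regular 36.57 hours, overtime 0.00 hours

Mon: 7:40 AM–3:48 PM = 8 h 8 min; less 45 min break → 7 h 23 min
Tue: 9:53 AM–2:38 PM = 4 h 45 min; less 45 min break → 4 h 0 min
Wed: 7:54 AM–3:39 PM = 7 h 45 min; less 45 min break → 7 h 0 min
Thu: 10:28 AM–9:26 PM = 10 h 58 min; less 45 min break → 10 h 13 min
Fri: 5:56 AM–2:39 PM = 8 h 43 min; less 45 min break → 7 h 58 min
Total worked: 36 h 34 min = 36.57 h.
Threshold 40 h → overtime 0 h 0 min, regular 36 h 34 min.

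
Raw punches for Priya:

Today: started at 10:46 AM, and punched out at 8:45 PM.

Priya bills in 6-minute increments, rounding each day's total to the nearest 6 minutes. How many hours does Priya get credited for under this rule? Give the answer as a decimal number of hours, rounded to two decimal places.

10.00 hours

Today: 10:46 AM–8:45 PM = 9 h 59 min → rounds to 10 h 0 min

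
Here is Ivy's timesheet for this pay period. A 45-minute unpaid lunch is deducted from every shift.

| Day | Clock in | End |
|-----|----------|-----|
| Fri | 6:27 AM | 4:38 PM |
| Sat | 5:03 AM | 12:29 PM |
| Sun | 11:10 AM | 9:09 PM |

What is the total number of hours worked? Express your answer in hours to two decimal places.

Fri: 6:27 AM–4:38 PM = 10 h 11 min; less 45 min break → 9 h 26 min
Sat: 5:03 AM–12:29 PM = 7 h 26 min; less 45 min break → 6 h 41 min
Sun: 11:10 AM–9:09 PM = 9 h 59 min; less 45 min break → 9 h 14 min
Total: 9 h 26 min + 6 h 41 min + 9 h 14 min = 25 h 21 min.

25.35 hours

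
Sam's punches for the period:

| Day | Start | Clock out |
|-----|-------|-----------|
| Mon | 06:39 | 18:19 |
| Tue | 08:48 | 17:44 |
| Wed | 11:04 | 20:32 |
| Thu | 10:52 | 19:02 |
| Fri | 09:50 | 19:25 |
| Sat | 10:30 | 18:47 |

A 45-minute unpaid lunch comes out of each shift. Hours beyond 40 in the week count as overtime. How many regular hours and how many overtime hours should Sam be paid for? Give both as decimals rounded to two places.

Regular 40.00 hours, overtime 11.60 hours

Mon: 06:39–18:19 = 11 h 40 min; less 45 min break → 10 h 55 min
Tue: 08:48–17:44 = 8 h 56 min; less 45 min break → 8 h 11 min
Wed: 11:04–20:32 = 9 h 28 min; less 45 min break → 8 h 43 min
Thu: 10:52–19:02 = 8 h 10 min; less 45 min break → 7 h 25 min
Fri: 09:50–19:25 = 9 h 35 min; less 45 min break → 8 h 50 min
Sat: 10:30–18:47 = 8 h 17 min; less 45 min break → 7 h 32 min
Total worked: 51 h 36 min = 51.60 h.
Threshold 40 h → overtime 11 h 36 min, regular 40 h 0 min.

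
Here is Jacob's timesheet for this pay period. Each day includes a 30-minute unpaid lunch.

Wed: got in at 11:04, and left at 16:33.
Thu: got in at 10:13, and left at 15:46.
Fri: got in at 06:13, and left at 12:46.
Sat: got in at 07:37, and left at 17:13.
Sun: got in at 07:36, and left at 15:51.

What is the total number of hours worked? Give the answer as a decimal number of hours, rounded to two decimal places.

32.93 hours

Wed: 11:04–16:33 = 5 h 29 min; less 30 min break → 4 h 59 min
Thu: 10:13–15:46 = 5 h 33 min; less 30 min break → 5 h 3 min
Fri: 06:13–12:46 = 6 h 33 min; less 30 min break → 6 h 3 min
Sat: 07:37–17:13 = 9 h 36 min; less 30 min break → 9 h 6 min
Sun: 07:36–15:51 = 8 h 15 min; less 30 min break → 7 h 45 min
Total: 4 h 59 min + 5 h 3 min + 6 h 3 min + 9 h 6 min + 7 h 45 min = 32 h 56 min.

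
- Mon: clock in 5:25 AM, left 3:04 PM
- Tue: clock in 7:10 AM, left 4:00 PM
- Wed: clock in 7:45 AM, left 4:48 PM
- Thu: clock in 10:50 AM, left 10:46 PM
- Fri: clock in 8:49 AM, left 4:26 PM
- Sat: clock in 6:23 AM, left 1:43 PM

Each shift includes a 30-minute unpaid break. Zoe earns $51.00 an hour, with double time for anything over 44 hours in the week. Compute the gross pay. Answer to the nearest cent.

Mon: 5:25 AM–3:04 PM = 9 h 39 min; less 30 min break → 9 h 9 min
Tue: 7:10 AM–4:00 PM = 8 h 50 min; less 30 min break → 8 h 20 min
Wed: 7:45 AM–4:48 PM = 9 h 3 min; less 30 min break → 8 h 33 min
Thu: 10:50 AM–10:46 PM = 11 h 56 min; less 30 min break → 11 h 26 min
Fri: 8:49 AM–4:26 PM = 7 h 37 min; less 30 min break → 7 h 7 min
Sat: 6:23 AM–1:43 PM = 7 h 20 min; less 30 min break → 6 h 50 min
Total worked: 51 h 25 min = 3085 min.
Regular 44 h 0 min = 2640 min at $51.00/h; overtime 7 h 25 min = 445 min at $102.00/h.
Pay = (2640 × $51.00 + 445 × $102.00) ÷ 60 = $3000.50.

$3000.50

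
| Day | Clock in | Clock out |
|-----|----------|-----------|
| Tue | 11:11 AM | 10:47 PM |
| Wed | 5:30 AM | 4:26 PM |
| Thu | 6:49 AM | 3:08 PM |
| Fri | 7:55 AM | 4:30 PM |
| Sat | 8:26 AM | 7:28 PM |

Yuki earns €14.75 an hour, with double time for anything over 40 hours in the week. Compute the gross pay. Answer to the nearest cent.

Tue: 11:11 AM–10:47 PM = 11 h 36 min
Wed: 5:30 AM–4:26 PM = 10 h 56 min
Thu: 6:49 AM–3:08 PM = 8 h 19 min
Fri: 7:55 AM–4:30 PM = 8 h 35 min
Sat: 8:26 AM–7:28 PM = 11 h 2 min
Total worked: 50 h 28 min = 3028 min.
Regular 40 h 0 min = 2400 min at €14.75/h; overtime 10 h 28 min = 628 min at €29.50/h.
Pay = (2400 × €14.75 + 628 × €29.50) ÷ 60 = €898.77.

€898.77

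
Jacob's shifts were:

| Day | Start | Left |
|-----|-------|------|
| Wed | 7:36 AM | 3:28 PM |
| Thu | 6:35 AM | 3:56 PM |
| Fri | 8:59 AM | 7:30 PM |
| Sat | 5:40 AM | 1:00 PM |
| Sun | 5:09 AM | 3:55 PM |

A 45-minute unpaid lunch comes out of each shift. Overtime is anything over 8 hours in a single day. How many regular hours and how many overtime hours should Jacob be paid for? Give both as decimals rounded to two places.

Regular 37.70 hours, overtime 4.38 hours

Wed: 7:36 AM–3:28 PM = 7 h 52 min; less 45 min break → 7 h 7 min
Thu: 6:35 AM–3:56 PM = 9 h 21 min; less 45 min break → 8 h 36 min
Fri: 8:59 AM–7:30 PM = 10 h 31 min; less 45 min break → 9 h 46 min
Sat: 5:40 AM–1:00 PM = 7 h 20 min; less 45 min break → 6 h 35 min
Sun: 5:09 AM–3:55 PM = 10 h 46 min; less 45 min break → 10 h 1 min
Wed reg 7 h 7 min / OT 0 h 0 min; Thu reg 8 h 0 min / OT 0 h 36 min; Fri reg 8 h 0 min / OT 1 h 46 min; Sat reg 6 h 35 min / OT 0 h 0 min; Sun reg 8 h 0 min / OT 2 h 1 min.
Totals: regular 37 h 42 min, overtime 4 h 23 min.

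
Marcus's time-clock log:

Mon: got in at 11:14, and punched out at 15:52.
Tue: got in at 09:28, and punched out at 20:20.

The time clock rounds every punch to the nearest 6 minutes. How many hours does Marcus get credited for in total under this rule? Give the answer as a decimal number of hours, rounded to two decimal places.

Mon: in 11:14→11:12, out 15:52→15:54; 4 h 42 min
Tue: in 09:28→09:30, out 20:20→20:18; 10 h 48 min
Total credited: 15 h 30 min.

15.50 hours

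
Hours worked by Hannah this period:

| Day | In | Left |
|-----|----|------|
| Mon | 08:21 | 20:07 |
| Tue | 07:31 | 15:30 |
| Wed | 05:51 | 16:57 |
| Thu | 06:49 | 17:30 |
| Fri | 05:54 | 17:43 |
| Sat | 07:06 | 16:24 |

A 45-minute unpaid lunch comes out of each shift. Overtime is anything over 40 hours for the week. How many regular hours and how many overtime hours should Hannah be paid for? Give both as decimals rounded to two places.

Regular 40.00 hours, overtime 18.15 hours

Mon: 08:21–20:07 = 11 h 46 min; less 45 min break → 11 h 1 min
Tue: 07:31–15:30 = 7 h 59 min; less 45 min break → 7 h 14 min
Wed: 05:51–16:57 = 11 h 6 min; less 45 min break → 10 h 21 min
Thu: 06:49–17:30 = 10 h 41 min; less 45 min break → 9 h 56 min
Fri: 05:54–17:43 = 11 h 49 min; less 45 min break → 11 h 4 min
Sat: 07:06–16:24 = 9 h 18 min; less 45 min break → 8 h 33 min
Total worked: 58 h 9 min = 58.15 h.
Threshold 40 h → overtime 18 h 9 min, regular 40 h 0 min.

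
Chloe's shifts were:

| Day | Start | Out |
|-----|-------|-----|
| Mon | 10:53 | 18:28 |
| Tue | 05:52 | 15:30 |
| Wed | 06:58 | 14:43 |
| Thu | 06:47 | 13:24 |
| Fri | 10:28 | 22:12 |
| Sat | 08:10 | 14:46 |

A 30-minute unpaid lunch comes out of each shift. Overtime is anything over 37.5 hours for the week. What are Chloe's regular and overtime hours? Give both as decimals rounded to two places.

Regular 37.50 hours, overtime 9.42 hours

Mon: 10:53–18:28 = 7 h 35 min; less 30 min break → 7 h 5 min
Tue: 05:52–15:30 = 9 h 38 min; less 30 min break → 9 h 8 min
Wed: 06:58–14:43 = 7 h 45 min; less 30 min break → 7 h 15 min
Thu: 06:47–13:24 = 6 h 37 min; less 30 min break → 6 h 7 min
Fri: 10:28–22:12 = 11 h 44 min; less 30 min break → 11 h 14 min
Sat: 08:10–14:46 = 6 h 36 min; less 30 min break → 6 h 6 min
Total worked: 46 h 55 min = 46.92 h.
Threshold 37.5 h → overtime 9 h 25 min, regular 37 h 30 min.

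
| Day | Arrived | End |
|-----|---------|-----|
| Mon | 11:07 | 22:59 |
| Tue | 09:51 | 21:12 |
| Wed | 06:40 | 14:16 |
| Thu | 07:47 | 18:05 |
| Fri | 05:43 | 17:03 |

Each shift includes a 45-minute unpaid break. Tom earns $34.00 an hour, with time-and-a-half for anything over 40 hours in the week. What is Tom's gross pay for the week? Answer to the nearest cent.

$1803.70

Mon: 11:07–22:59 = 11 h 52 min; less 45 min break → 11 h 7 min
Tue: 09:51–21:12 = 11 h 21 min; less 45 min break → 10 h 36 min
Wed: 06:40–14:16 = 7 h 36 min; less 45 min break → 6 h 51 min
Thu: 07:47–18:05 = 10 h 18 min; less 45 min break → 9 h 33 min
Fri: 05:43–17:03 = 11 h 20 min; less 45 min break → 10 h 35 min
Total worked: 48 h 42 min = 2922 min.
Regular 40 h 0 min = 2400 min at $34.00/h; overtime 8 h 42 min = 522 min at $51.00/h.
Pay = (2400 × $34.00 + 522 × $51.00) ÷ 60 = $1803.70.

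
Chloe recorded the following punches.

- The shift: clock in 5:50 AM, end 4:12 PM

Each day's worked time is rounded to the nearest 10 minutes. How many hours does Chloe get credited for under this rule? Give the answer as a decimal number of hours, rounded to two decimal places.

The shift: 5:50 AM–4:12 PM = 10 h 22 min → rounds to 10 h 20 min

10.33 hours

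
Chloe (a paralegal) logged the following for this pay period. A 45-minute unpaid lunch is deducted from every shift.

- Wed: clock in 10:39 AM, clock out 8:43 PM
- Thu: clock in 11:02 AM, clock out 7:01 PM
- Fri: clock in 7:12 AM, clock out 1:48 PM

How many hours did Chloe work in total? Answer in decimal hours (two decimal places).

Wed: 10:39 AM–8:43 PM = 10 h 4 min; less 45 min break → 9 h 19 min
Thu: 11:02 AM–7:01 PM = 7 h 59 min; less 45 min break → 7 h 14 min
Fri: 7:12 AM–1:48 PM = 6 h 36 min; less 45 min break → 5 h 51 min
Total: 9 h 19 min + 7 h 14 min + 5 h 51 min = 22 h 24 min.

22.40 hours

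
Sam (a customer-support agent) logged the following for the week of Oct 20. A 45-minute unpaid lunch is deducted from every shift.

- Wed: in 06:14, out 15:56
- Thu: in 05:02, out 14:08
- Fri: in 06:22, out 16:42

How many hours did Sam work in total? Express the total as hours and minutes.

Wed: 06:14–15:56 = 9 h 42 min; less 45 min break → 8 h 57 min
Thu: 05:02–14:08 = 9 h 6 min; less 45 min break → 8 h 21 min
Fri: 06:22–16:42 = 10 h 20 min; less 45 min break → 9 h 35 min
Total: 8 h 57 min + 8 h 21 min + 9 h 35 min = 26 h 53 min.

26 h 53 min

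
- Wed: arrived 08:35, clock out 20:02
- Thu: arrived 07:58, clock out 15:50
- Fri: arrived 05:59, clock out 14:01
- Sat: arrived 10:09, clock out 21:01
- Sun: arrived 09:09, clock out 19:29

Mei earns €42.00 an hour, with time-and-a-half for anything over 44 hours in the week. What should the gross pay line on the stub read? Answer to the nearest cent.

€2134.65

Wed: 08:35–20:02 = 11 h 27 min
Thu: 07:58–15:50 = 7 h 52 min
Fri: 05:59–14:01 = 8 h 2 min
Sat: 10:09–21:01 = 10 h 52 min
Sun: 09:09–19:29 = 10 h 20 min
Total worked: 48 h 33 min = 2913 min.
Regular 44 h 0 min = 2640 min at €42.00/h; overtime 4 h 33 min = 273 min at €63.00/h.
Pay = (2640 × €42.00 + 273 × €63.00) ÷ 60 = €2134.65.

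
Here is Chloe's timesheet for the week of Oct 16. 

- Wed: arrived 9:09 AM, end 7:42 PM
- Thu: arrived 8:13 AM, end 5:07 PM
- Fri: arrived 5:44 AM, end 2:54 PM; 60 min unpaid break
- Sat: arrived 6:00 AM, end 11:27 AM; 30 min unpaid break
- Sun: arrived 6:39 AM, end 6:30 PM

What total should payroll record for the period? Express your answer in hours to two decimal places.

Wed: 9:09 AM–7:42 PM = 10 h 33 min
Thu: 8:13 AM–5:07 PM = 8 h 54 min
Fri: 5:44 AM–2:54 PM = 9 h 10 min; less 60 min break → 8 h 10 min
Sat: 6:00 AM–11:27 AM = 5 h 27 min; less 30 min break → 4 h 57 min
Sun: 6:39 AM–6:30 PM = 11 h 51 min
Total: 10 h 33 min + 8 h 54 min + 8 h 10 min + 4 h 57 min + 11 h 51 min = 44 h 25 min.

44.42 hours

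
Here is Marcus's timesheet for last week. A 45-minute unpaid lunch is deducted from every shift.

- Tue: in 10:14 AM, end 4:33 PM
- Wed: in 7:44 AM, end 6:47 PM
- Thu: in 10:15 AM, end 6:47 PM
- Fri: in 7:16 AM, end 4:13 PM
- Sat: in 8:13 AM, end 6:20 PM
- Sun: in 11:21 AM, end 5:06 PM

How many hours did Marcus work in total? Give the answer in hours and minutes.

Tue: 10:14 AM–4:33 PM = 6 h 19 min; less 45 min break → 5 h 34 min
Wed: 7:44 AM–6:47 PM = 11 h 3 min; less 45 min break → 10 h 18 min
Thu: 10:15 AM–6:47 PM = 8 h 32 min; less 45 min break → 7 h 47 min
Fri: 7:16 AM–4:13 PM = 8 h 57 min; less 45 min break → 8 h 12 min
Sat: 8:13 AM–6:20 PM = 10 h 7 min; less 45 min break → 9 h 22 min
Sun: 11:21 AM–5:06 PM = 5 h 45 min; less 45 min break → 5 h 0 min
Total: 5 h 34 min + 10 h 18 min + 7 h 47 min + 8 h 12 min + 9 h 22 min + 5 h 0 min = 46 h 13 min.

46 h 13 min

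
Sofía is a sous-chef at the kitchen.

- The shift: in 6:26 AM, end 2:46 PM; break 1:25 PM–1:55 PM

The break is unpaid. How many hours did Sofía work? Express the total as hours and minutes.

7 h 50 min

The shift: 6:26 AM–2:46 PM = 8 h 20 min; less 30 min break → 7 h 50 min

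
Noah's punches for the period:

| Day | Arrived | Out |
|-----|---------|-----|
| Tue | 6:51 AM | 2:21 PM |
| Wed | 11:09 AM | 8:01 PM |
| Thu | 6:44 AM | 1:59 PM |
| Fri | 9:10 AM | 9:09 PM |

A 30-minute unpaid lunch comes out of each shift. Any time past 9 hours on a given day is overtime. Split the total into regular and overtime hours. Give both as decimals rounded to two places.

Tue: 6:51 AM–2:21 PM = 7 h 30 min; less 30 min break → 7 h 0 min
Wed: 11:09 AM–8:01 PM = 8 h 52 min; less 30 min break → 8 h 22 min
Thu: 6:44 AM–1:59 PM = 7 h 15 min; less 30 min break → 6 h 45 min
Fri: 9:10 AM–9:09 PM = 11 h 59 min; less 30 min break → 11 h 29 min
Tue reg 7 h 0 min / OT 0 h 0 min; Wed reg 8 h 22 min / OT 0 h 0 min; Thu reg 6 h 45 min / OT 0 h 0 min; Fri reg 9 h 0 min / OT 2 h 29 min.
Totals: regular 31 h 7 min, overtime 2 h 29 min.

Regular 31.12 hours, overtime 2.48 hours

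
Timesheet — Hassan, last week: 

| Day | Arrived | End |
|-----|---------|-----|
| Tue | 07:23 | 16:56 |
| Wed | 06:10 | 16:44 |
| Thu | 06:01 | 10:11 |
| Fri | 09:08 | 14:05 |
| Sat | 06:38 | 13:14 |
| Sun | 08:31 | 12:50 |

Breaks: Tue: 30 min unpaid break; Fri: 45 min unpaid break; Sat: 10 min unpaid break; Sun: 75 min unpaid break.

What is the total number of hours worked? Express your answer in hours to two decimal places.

Tue: 07:23–16:56 = 9 h 33 min; less 30 min break → 9 h 3 min
Wed: 06:10–16:44 = 10 h 34 min
Thu: 06:01–10:11 = 4 h 10 min
Fri: 09:08–14:05 = 4 h 57 min; less 45 min break → 4 h 12 min
Sat: 06:38–13:14 = 6 h 36 min; less 10 min break → 6 h 26 min
Sun: 08:31–12:50 = 4 h 19 min; less 75 min break → 3 h 4 min
Total: 9 h 3 min + 10 h 34 min + 4 h 10 min + 4 h 12 min + 6 h 26 min + 3 h 4 min = 37 h 29 min.

37.48 hours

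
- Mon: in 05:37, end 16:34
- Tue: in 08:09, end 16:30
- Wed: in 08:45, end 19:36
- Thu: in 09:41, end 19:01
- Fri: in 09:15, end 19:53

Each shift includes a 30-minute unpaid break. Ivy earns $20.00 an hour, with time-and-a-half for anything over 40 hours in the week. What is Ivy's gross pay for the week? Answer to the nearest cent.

Mon: 05:37–16:34 = 10 h 57 min; less 30 min break → 10 h 27 min
Tue: 08:09–16:30 = 8 h 21 min; less 30 min break → 7 h 51 min
Wed: 08:45–19:36 = 10 h 51 min; less 30 min break → 10 h 21 min
Thu: 09:41–19:01 = 9 h 20 min; less 30 min break → 8 h 50 min
Fri: 09:15–19:53 = 10 h 38 min; less 30 min break → 10 h 8 min
Total worked: 47 h 37 min = 2857 min.
Regular 40 h 0 min = 2400 min at $20.00/h; overtime 7 h 37 min = 457 min at $30.00/h.
Pay = (2400 × $20.00 + 457 × $30.00) ÷ 60 = $1028.50.

$1028.50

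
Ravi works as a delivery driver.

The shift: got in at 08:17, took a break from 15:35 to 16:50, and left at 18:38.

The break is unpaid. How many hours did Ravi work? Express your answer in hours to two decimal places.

The shift: 08:17–18:38 = 10 h 21 min; less 75 min break → 9 h 6 min

9.10 hours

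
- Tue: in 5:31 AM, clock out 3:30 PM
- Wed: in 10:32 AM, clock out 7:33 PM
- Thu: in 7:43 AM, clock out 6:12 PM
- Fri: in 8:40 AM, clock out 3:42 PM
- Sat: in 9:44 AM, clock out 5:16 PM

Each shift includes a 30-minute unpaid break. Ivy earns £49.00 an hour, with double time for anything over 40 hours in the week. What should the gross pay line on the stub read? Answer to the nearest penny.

£2111.90

Tue: 5:31 AM–3:30 PM = 9 h 59 min; less 30 min break → 9 h 29 min
Wed: 10:32 AM–7:33 PM = 9 h 1 min; less 30 min break → 8 h 31 min
Thu: 7:43 AM–6:12 PM = 10 h 29 min; less 30 min break → 9 h 59 min
Fri: 8:40 AM–3:42 PM = 7 h 2 min; less 30 min break → 6 h 32 min
Sat: 9:44 AM–5:16 PM = 7 h 32 min; less 30 min break → 7 h 2 min
Total worked: 41 h 33 min = 2493 min.
Regular 40 h 0 min = 2400 min at £49.00/h; overtime 1 h 33 min = 93 min at £98.00/h.
Pay = (2400 × £49.00 + 93 × £98.00) ÷ 60 = £2111.90.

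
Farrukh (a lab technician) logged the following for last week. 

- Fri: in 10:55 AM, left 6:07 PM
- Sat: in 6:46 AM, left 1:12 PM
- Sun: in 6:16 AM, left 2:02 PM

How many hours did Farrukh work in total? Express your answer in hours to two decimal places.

Fri: 10:55 AM–6:07 PM = 7 h 12 min
Sat: 6:46 AM–1:12 PM = 6 h 26 min
Sun: 6:16 AM–2:02 PM = 7 h 46 min
Total: 7 h 12 min + 6 h 26 min + 7 h 46 min = 21 h 24 min.

21.40 hours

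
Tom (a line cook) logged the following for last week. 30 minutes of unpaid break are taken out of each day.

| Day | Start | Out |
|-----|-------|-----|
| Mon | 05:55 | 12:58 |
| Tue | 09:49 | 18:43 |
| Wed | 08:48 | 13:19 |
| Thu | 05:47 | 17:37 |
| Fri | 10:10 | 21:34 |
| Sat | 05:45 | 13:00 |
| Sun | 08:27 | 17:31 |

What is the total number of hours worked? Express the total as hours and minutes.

Mon: 05:55–12:58 = 7 h 3 min; less 30 min break → 6 h 33 min
Tue: 09:49–18:43 = 8 h 54 min; less 30 min break → 8 h 24 min
Wed: 08:48–13:19 = 4 h 31 min; less 30 min break → 4 h 1 min
Thu: 05:47–17:37 = 11 h 50 min; less 30 min break → 11 h 20 min
Fri: 10:10–21:34 = 11 h 24 min; less 30 min break → 10 h 54 min
Sat: 05:45–13:00 = 7 h 15 min; less 30 min break → 6 h 45 min
Sun: 08:27–17:31 = 9 h 4 min; less 30 min break → 8 h 34 min
Total: 6 h 33 min + 8 h 24 min + 4 h 1 min + 11 h 20 min + 10 h 54 min + 6 h 45 min + 8 h 34 min = 56 h 31 min.

56 h 31 min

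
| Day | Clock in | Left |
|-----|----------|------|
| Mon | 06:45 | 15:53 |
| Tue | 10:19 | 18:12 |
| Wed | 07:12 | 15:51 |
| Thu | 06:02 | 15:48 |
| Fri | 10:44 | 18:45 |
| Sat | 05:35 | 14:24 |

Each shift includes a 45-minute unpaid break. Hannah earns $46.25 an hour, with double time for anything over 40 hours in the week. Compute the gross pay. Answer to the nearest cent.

$2568.42

Mon: 06:45–15:53 = 9 h 8 min; less 45 min break → 8 h 23 min
Tue: 10:19–18:12 = 7 h 53 min; less 45 min break → 7 h 8 min
Wed: 07:12–15:51 = 8 h 39 min; less 45 min break → 7 h 54 min
Thu: 06:02–15:48 = 9 h 46 min; less 45 min break → 9 h 1 min
Fri: 10:44–18:45 = 8 h 1 min; less 45 min break → 7 h 16 min
Sat: 05:35–14:24 = 8 h 49 min; less 45 min break → 8 h 4 min
Total worked: 47 h 46 min = 2866 min.
Regular 40 h 0 min = 2400 min at $46.25/h; overtime 7 h 46 min = 466 min at $92.50/h.
Pay = (2400 × $46.25 + 466 × $92.50) ÷ 60 = $2568.42.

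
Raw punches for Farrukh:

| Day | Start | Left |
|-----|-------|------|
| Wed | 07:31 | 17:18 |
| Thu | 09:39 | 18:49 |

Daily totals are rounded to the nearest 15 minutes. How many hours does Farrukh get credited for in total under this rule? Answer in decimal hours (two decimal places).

19.00 hours

Wed: 07:31–17:18 = 9 h 47 min → rounds to 9 h 45 min
Thu: 09:39–18:49 = 9 h 10 min → rounds to 9 h 15 min
Total credited: 19 h 0 min.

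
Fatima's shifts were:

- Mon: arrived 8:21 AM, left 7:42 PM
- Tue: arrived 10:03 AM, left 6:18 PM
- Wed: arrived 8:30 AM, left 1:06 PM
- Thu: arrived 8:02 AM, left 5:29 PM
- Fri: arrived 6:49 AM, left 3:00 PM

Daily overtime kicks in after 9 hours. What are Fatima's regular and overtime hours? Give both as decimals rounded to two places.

Mon: 8:21 AM–7:42 PM = 11 h 21 min
Tue: 10:03 AM–6:18 PM = 8 h 15 min
Wed: 8:30 AM–1:06 PM = 4 h 36 min
Thu: 8:02 AM–5:29 PM = 9 h 27 min
Fri: 6:49 AM–3:00 PM = 8 h 11 min
Mon reg 9 h 0 min / OT 2 h 21 min; Tue reg 8 h 15 min / OT 0 h 0 min; Wed reg 4 h 36 min / OT 0 h 0 min; Thu reg 9 h 0 min / OT 0 h 27 min; Fri reg 8 h 11 min / OT 0 h 0 min.
Totals: regular 39 h 2 min, overtime 2 h 48 min.

Regular 39.03 hours, overtime 2.80 hours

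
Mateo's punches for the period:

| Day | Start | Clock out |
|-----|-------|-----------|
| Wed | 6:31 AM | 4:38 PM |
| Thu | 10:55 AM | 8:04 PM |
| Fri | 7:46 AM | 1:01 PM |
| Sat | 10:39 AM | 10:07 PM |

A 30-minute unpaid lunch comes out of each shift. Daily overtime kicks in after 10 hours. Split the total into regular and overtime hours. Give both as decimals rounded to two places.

Wed: 6:31 AM–4:38 PM = 10 h 7 min; less 30 min break → 9 h 37 min
Thu: 10:55 AM–8:04 PM = 9 h 9 min; less 30 min break → 8 h 39 min
Fri: 7:46 AM–1:01 PM = 5 h 15 min; less 30 min break → 4 h 45 min
Sat: 10:39 AM–10:07 PM = 11 h 28 min; less 30 min break → 10 h 58 min
Wed reg 9 h 37 min / OT 0 h 0 min; Thu reg 8 h 39 min / OT 0 h 0 min; Fri reg 4 h 45 min / OT 0 h 0 min; Sat reg 10 h 0 min / OT 0 h 58 min.
Totals: regular 33 h 1 min, overtime 0 h 58 min.

Regular 33.02 hours, overtime 0.97 hours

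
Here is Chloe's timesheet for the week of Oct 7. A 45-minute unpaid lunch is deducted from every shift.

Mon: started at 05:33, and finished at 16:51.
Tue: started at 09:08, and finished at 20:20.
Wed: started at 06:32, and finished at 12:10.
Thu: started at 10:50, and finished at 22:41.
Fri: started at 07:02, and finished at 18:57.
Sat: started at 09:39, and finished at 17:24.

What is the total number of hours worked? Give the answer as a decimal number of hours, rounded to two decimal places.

Mon: 05:33–16:51 = 11 h 18 min; less 45 min break → 10 h 33 min
Tue: 09:08–20:20 = 11 h 12 min; less 45 min break → 10 h 27 min
Wed: 06:32–12:10 = 5 h 38 min; less 45 min break → 4 h 53 min
Thu: 10:50–22:41 = 11 h 51 min; less 45 min break → 11 h 6 min
Fri: 07:02–18:57 = 11 h 55 min; less 45 min break → 11 h 10 min
Sat: 09:39–17:24 = 7 h 45 min; less 45 min break → 7 h 0 min
Total: 10 h 33 min + 10 h 27 min + 4 h 53 min + 11 h 6 min + 11 h 10 min + 7 h 0 min = 55 h 9 min.

55.15 hours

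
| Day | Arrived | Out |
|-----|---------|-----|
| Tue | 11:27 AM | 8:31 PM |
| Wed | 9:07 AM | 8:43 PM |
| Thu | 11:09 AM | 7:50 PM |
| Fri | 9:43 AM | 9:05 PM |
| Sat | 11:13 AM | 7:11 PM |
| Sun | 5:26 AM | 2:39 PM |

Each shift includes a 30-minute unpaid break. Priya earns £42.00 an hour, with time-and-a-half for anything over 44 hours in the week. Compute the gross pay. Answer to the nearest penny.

£2534.70

Tue: 11:27 AM–8:31 PM = 9 h 4 min; less 30 min break → 8 h 34 min
Wed: 9:07 AM–8:43 PM = 11 h 36 min; less 30 min break → 11 h 6 min
Thu: 11:09 AM–7:50 PM = 8 h 41 min; less 30 min break → 8 h 11 min
Fri: 9:43 AM–9:05 PM = 11 h 22 min; less 30 min break → 10 h 52 min
Sat: 11:13 AM–7:11 PM = 7 h 58 min; less 30 min break → 7 h 28 min
Sun: 5:26 AM–2:39 PM = 9 h 13 min; less 30 min break → 8 h 43 min
Total worked: 54 h 54 min = 3294 min.
Regular 44 h 0 min = 2640 min at £42.00/h; overtime 10 h 54 min = 654 min at £63.00/h.
Pay = (2640 × £42.00 + 654 × £63.00) ÷ 60 = £2534.70.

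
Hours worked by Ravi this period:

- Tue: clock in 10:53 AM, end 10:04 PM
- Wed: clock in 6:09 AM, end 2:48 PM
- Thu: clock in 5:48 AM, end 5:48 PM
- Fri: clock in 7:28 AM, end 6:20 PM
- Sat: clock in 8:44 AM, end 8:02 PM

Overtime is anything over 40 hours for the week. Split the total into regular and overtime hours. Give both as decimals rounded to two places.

Regular 40.00 hours, overtime 14.00 hours

Tue: 10:53 AM–10:04 PM = 11 h 11 min
Wed: 6:09 AM–2:48 PM = 8 h 39 min
Thu: 5:48 AM–5:48 PM = 12 h 0 min
Fri: 7:28 AM–6:20 PM = 10 h 52 min
Sat: 8:44 AM–8:02 PM = 11 h 18 min
Total worked: 54 h 0 min = 54.00 h.
Threshold 40 h → overtime 14 h 0 min, regular 40 h 0 min.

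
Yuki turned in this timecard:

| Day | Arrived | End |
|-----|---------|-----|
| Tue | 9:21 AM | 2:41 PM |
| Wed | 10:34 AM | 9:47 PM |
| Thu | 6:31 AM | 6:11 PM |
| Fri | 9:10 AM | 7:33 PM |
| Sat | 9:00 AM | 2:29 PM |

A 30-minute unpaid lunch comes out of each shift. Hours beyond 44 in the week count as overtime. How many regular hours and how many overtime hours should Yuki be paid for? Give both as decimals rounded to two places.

Tue: 9:21 AM–2:41 PM = 5 h 20 min; less 30 min break → 4 h 50 min
Wed: 10:34 AM–9:47 PM = 11 h 13 min; less 30 min break → 10 h 43 min
Thu: 6:31 AM–6:11 PM = 11 h 40 min; less 30 min break → 11 h 10 min
Fri: 9:10 AM–7:33 PM = 10 h 23 min; less 30 min break → 9 h 53 min
Sat: 9:00 AM–2:29 PM = 5 h 29 min; less 30 min break → 4 h 59 min
Total worked: 41 h 35 min = 41.58 h.
Threshold 44 h → overtime 0 h 0 min, regular 41 h 35 min.

Regular 41.58 hours, overtime 0.00 hours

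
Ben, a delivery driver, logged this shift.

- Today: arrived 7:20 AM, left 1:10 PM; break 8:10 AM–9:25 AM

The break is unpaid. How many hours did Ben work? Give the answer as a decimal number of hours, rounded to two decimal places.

4.58 hours

Today: 7:20 AM–1:10 PM = 5 h 50 min; less 75 min break → 4 h 35 min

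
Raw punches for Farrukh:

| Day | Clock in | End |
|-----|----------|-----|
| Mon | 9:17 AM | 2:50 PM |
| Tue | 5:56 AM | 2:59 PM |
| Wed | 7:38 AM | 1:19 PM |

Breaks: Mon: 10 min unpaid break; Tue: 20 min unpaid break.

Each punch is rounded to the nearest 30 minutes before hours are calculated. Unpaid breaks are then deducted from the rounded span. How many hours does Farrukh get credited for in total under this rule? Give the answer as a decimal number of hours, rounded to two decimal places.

Mon: in 9:17 AM→9:30 AM, out 2:50 PM→3:00 PM; 5 h 30 min − 10 min = 5 h 20 min
Tue: in 5:56 AM→6:00 AM, out 2:59 PM→3:00 PM; 9 h 0 min − 20 min = 8 h 40 min
Wed: in 7:38 AM→7:30 AM, out 1:19 PM→1:30 PM; 6 h 0 min
Total credited: 20 h 0 min.

20.00 hours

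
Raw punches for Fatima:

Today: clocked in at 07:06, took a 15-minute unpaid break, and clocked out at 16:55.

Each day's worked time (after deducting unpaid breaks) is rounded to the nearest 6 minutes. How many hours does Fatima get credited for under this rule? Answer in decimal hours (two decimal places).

9.60 hours

Today: 07:06–16:55 = 9 h 49 min − 15 min = 9 h 34 min → rounds to 9 h 36 min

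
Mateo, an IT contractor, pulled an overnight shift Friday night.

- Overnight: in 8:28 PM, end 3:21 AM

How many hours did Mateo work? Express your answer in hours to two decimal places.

Overnight: 8:28 PM → midnight = 3 h 32 min; midnight → 3:21 AM = 3 h 21 min; span 6 h 53 min

6.88 hours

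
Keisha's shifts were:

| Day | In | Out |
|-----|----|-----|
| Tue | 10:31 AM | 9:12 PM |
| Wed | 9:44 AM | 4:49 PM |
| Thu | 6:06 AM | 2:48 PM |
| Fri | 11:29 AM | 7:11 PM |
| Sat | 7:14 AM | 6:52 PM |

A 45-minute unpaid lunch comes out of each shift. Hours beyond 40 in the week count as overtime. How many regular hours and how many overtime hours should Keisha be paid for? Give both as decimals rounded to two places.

Tue: 10:31 AM–9:12 PM = 10 h 41 min; less 45 min break → 9 h 56 min
Wed: 9:44 AM–4:49 PM = 7 h 5 min; less 45 min break → 6 h 20 min
Thu: 6:06 AM–2:48 PM = 8 h 42 min; less 45 min break → 7 h 57 min
Fri: 11:29 AM–7:11 PM = 7 h 42 min; less 45 min break → 6 h 57 min
Sat: 7:14 AM–6:52 PM = 11 h 38 min; less 45 min break → 10 h 53 min
Total worked: 42 h 3 min = 42.05 h.
Threshold 40 h → overtime 2 h 3 min, regular 40 h 0 min.

Regular 40.00 hours, overtime 2.05 hours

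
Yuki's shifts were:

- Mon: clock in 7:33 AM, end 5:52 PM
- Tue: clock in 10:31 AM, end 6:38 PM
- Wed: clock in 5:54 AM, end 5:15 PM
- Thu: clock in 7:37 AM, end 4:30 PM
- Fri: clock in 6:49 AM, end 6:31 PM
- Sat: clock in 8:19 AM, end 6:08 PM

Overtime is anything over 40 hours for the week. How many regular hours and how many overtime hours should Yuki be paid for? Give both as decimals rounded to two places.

Mon: 7:33 AM–5:52 PM = 10 h 19 min
Tue: 10:31 AM–6:38 PM = 8 h 7 min
Wed: 5:54 AM–5:15 PM = 11 h 21 min
Thu: 7:37 AM–4:30 PM = 8 h 53 min
Fri: 6:49 AM–6:31 PM = 11 h 42 min
Sat: 8:19 AM–6:08 PM = 9 h 49 min
Total worked: 60 h 11 min = 60.18 h.
Threshold 40 h → overtime 20 h 11 min, regular 40 h 0 min.

Regular 40.00 hours, overtime 20.18 hours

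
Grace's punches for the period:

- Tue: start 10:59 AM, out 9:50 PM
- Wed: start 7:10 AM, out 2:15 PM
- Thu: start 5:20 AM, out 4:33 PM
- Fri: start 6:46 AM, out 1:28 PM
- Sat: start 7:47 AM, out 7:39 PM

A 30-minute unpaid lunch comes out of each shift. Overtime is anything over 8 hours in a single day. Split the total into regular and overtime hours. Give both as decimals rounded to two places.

Tue: 10:59 AM–9:50 PM = 10 h 51 min; less 30 min break → 10 h 21 min
Wed: 7:10 AM–2:15 PM = 7 h 5 min; less 30 min break → 6 h 35 min
Thu: 5:20 AM–4:33 PM = 11 h 13 min; less 30 min break → 10 h 43 min
Fri: 6:46 AM–1:28 PM = 6 h 42 min; less 30 min break → 6 h 12 min
Sat: 7:47 AM–7:39 PM = 11 h 52 min; less 30 min break → 11 h 22 min
Tue reg 8 h 0 min / OT 2 h 21 min; Wed reg 6 h 35 min / OT 0 h 0 min; Thu reg 8 h 0 min / OT 2 h 43 min; Fri reg 6 h 12 min / OT 0 h 0 min; Sat reg 8 h 0 min / OT 3 h 22 min.
Totals: regular 36 h 47 min, overtime 8 h 26 min.

Regular 36.78 hours, overtime 8.43 hours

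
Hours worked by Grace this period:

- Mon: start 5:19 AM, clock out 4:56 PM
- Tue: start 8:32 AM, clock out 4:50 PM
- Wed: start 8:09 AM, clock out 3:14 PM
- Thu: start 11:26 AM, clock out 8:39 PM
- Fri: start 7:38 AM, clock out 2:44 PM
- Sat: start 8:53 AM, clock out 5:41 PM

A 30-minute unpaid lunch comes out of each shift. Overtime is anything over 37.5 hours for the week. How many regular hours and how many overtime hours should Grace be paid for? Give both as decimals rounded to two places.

Regular 37.50 hours, overtime 11.62 hours

Mon: 5:19 AM–4:56 PM = 11 h 37 min; less 30 min break → 11 h 7 min
Tue: 8:32 AM–4:50 PM = 8 h 18 min; less 30 min break → 7 h 48 min
Wed: 8:09 AM–3:14 PM = 7 h 5 min; less 30 min break → 6 h 35 min
Thu: 11:26 AM–8:39 PM = 9 h 13 min; less 30 min break → 8 h 43 min
Fri: 7:38 AM–2:44 PM = 7 h 6 min; less 30 min break → 6 h 36 min
Sat: 8:53 AM–5:41 PM = 8 h 48 min; less 30 min break → 8 h 18 min
Total worked: 49 h 7 min = 49.12 h.
Threshold 37.5 h → overtime 11 h 37 min, regular 37 h 30 min.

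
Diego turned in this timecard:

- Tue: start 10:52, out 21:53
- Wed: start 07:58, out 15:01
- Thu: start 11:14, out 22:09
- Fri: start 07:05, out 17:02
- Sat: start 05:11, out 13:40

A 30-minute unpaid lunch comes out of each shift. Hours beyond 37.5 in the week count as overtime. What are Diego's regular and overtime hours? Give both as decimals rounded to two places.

Tue: 10:52–21:53 = 11 h 1 min; less 30 min break → 10 h 31 min
Wed: 07:58–15:01 = 7 h 3 min; less 30 min break → 6 h 33 min
Thu: 11:14–22:09 = 10 h 55 min; less 30 min break → 10 h 25 min
Fri: 07:05–17:02 = 9 h 57 min; less 30 min break → 9 h 27 min
Sat: 05:11–13:40 = 8 h 29 min; less 30 min break → 7 h 59 min
Total worked: 44 h 55 min = 44.92 h.
Threshold 37.5 h → overtime 7 h 25 min, regular 37 h 30 min.

Regular 37.50 hours, overtime 7.42 hours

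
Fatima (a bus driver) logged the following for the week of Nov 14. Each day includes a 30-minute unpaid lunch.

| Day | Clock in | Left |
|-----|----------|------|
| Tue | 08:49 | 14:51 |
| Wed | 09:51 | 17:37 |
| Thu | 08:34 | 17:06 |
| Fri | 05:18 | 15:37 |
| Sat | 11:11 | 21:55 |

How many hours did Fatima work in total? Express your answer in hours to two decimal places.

40.88 hours

Tue: 08:49–14:51 = 6 h 2 min; less 30 min break → 5 h 32 min
Wed: 09:51–17:37 = 7 h 46 min; less 30 min break → 7 h 16 min
Thu: 08:34–17:06 = 8 h 32 min; less 30 min break → 8 h 2 min
Fri: 05:18–15:37 = 10 h 19 min; less 30 min break → 9 h 49 min
Sat: 11:11–21:55 = 10 h 44 min; less 30 min break → 10 h 14 min
Total: 5 h 32 min + 7 h 16 min + 8 h 2 min + 9 h 49 min + 10 h 14 min = 40 h 53 min.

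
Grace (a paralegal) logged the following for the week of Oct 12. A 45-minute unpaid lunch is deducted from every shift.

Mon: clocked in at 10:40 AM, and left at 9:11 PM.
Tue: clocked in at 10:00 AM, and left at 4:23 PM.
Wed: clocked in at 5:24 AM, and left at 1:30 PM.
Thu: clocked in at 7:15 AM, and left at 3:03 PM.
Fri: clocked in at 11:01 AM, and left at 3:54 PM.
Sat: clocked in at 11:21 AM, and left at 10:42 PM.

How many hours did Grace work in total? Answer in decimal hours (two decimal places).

44.53 hours

Mon: 10:40 AM–9:11 PM = 10 h 31 min; less 45 min break → 9 h 46 min
Tue: 10:00 AM–4:23 PM = 6 h 23 min; less 45 min break → 5 h 38 min
Wed: 5:24 AM–1:30 PM = 8 h 6 min; less 45 min break → 7 h 21 min
Thu: 7:15 AM–3:03 PM = 7 h 48 min; less 45 min break → 7 h 3 min
Fri: 11:01 AM–3:54 PM = 4 h 53 min; less 45 min break → 4 h 8 min
Sat: 11:21 AM–10:42 PM = 11 h 21 min; less 45 min break → 10 h 36 min
Total: 9 h 46 min + 5 h 38 min + 7 h 21 min + 7 h 3 min + 4 h 8 min + 10 h 36 min = 44 h 32 min.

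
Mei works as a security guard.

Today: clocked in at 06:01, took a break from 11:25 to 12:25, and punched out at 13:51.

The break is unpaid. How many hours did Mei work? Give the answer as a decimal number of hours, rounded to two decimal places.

6.83 hours

Today: 06:01–13:51 = 7 h 50 min; less 60 min break → 6 h 50 min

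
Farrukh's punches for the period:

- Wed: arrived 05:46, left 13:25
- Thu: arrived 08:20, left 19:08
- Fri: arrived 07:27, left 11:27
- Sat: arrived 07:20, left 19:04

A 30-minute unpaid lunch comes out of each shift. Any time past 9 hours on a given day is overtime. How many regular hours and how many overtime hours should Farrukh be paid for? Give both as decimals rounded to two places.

Wed: 05:46–13:25 = 7 h 39 min; less 30 min break → 7 h 9 min
Thu: 08:20–19:08 = 10 h 48 min; less 30 min break → 10 h 18 min
Fri: 07:27–11:27 = 4 h 0 min; less 30 min break → 3 h 30 min
Sat: 07:20–19:04 = 11 h 44 min; less 30 min break → 11 h 14 min
Wed reg 7 h 9 min / OT 0 h 0 min; Thu reg 9 h 0 min / OT 1 h 18 min; Fri reg 3 h 30 min / OT 0 h 0 min; Sat reg 9 h 0 min / OT 2 h 14 min.
Totals: regular 28 h 39 min, overtime 3 h 32 min.

Regular 28.65 hours, overtime 3.53 hours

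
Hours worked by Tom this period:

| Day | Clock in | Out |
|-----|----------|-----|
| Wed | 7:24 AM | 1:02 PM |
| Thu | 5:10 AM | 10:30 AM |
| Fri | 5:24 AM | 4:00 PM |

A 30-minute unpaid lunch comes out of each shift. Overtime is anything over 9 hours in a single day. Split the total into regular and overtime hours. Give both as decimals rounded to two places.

Wed: 7:24 AM–1:02 PM = 5 h 38 min; less 30 min break → 5 h 8 min
Thu: 5:10 AM–10:30 AM = 5 h 20 min; less 30 min break → 4 h 50 min
Fri: 5:24 AM–4:00 PM = 10 h 36 min; less 30 min break → 10 h 6 min
Wed reg 5 h 8 min / OT 0 h 0 min; Thu reg 4 h 50 min / OT 0 h 0 min; Fri reg 9 h 0 min / OT 1 h 6 min.
Totals: regular 18 h 58 min, overtime 1 h 6 min.

Regular 18.97 hours, overtime 1.10 hours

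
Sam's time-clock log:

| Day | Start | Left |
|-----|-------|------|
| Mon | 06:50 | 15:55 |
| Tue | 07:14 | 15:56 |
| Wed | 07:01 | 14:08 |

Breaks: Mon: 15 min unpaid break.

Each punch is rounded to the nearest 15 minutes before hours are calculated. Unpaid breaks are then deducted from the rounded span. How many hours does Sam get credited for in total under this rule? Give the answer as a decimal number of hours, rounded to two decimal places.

25.00 hours

Mon: in 06:50→06:45, out 15:55→16:00; 9 h 15 min − 15 min = 9 h 0 min
Tue: in 07:14→07:15, out 15:56→16:00; 8 h 45 min
Wed: in 07:01→07:00, out 14:08→14:15; 7 h 15 min
Total credited: 25 h 0 min.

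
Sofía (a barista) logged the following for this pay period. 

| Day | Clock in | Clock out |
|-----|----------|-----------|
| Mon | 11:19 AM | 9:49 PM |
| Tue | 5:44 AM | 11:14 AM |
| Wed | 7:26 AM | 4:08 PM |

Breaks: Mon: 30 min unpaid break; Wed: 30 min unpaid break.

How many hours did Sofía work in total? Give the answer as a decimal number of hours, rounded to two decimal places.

Mon: 11:19 AM–9:49 PM = 10 h 30 min; less 30 min break → 10 h 0 min
Tue: 5:44 AM–11:14 AM = 5 h 30 min
Wed: 7:26 AM–4:08 PM = 8 h 42 min; less 30 min break → 8 h 12 min
Total: 10 h 0 min + 5 h 30 min + 8 h 12 min = 23 h 42 min.

23.70 hours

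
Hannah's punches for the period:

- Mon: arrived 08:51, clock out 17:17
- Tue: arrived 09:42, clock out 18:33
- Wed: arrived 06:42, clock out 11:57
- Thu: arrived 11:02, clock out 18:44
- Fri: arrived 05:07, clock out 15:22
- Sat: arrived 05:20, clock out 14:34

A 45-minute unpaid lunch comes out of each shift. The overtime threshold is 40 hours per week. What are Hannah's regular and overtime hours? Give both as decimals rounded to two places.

Mon: 08:51–17:17 = 8 h 26 min; less 45 min break → 7 h 41 min
Tue: 09:42–18:33 = 8 h 51 min; less 45 min break → 8 h 6 min
Wed: 06:42–11:57 = 5 h 15 min; less 45 min break → 4 h 30 min
Thu: 11:02–18:44 = 7 h 42 min; less 45 min break → 6 h 57 min
Fri: 05:07–15:22 = 10 h 15 min; less 45 min break → 9 h 30 min
Sat: 05:20–14:34 = 9 h 14 min; less 45 min break → 8 h 29 min
Total worked: 45 h 13 min = 45.22 h.
Threshold 40 h → overtime 5 h 13 min, regular 40 h 0 min.

Regular 40.00 hours, overtime 5.22 hours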